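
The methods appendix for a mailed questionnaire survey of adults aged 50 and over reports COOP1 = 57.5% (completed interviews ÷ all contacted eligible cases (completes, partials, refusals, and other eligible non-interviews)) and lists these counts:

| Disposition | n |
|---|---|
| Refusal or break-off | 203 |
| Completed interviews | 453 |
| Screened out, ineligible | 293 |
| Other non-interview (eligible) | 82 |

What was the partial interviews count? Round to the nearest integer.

COOP1 = 453 / D = 0.575
D = 453 / 0.575 = 787.8
Remaining denominator categories sum to 738
partial interviews = 787.8 − 738 ≈ 50

50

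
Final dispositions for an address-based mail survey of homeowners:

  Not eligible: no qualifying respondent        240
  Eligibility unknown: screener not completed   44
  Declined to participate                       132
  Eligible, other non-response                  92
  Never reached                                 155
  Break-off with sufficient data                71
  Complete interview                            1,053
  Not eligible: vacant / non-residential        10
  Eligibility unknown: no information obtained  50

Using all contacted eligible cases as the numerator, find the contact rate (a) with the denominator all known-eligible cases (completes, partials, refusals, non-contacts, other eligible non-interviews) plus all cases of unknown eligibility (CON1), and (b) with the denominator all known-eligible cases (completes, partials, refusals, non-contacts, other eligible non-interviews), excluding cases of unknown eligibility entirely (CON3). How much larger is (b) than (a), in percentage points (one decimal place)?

5.3

Undetermined eligibility = 44 + 50 = 94
Not eligible = 240 + 10 = 250
Top → 1053 + 71 + 132 + 92 = 1348
Denominator → 1053 + 71 + 132 + 155 + 92 + 94 = 1597
CON1 = 1348 / 1597 = 0.8441
Denominator → 1053 + 71 + 132 + 155 + 92 = 1503
CON3 = 1348 / 1503 = 0.8969
Difference = 89.69 − 84.41 = 5.28 percentage points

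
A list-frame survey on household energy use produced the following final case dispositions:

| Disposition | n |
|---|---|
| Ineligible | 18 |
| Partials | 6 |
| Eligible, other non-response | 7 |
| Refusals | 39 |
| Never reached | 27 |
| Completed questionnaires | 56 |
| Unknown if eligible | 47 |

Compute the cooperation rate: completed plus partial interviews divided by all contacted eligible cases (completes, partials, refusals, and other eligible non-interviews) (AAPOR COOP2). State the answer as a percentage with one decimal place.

Top → 56 + 6 = 62
Denom → 56 + 6 + 39 + 7 = 108
COOP2 = 62 / 108 = 0.5741

57.4%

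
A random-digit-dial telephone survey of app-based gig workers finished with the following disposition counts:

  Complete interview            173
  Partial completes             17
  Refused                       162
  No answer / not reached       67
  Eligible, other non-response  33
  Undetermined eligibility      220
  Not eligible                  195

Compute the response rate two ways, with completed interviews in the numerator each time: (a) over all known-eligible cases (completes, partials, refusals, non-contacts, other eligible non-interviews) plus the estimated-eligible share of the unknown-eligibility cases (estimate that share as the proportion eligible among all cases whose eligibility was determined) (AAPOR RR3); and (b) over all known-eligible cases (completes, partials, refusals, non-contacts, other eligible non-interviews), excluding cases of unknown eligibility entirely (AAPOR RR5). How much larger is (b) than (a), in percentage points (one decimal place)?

9.7

Top: 173
Eligible (known): 173 + 17 + 162 + 67 + 33 = 452
e = 452 / (452 + 195) = 452 / 647 = 0.6986
e × U: 0.6986 × 220 = 153.69
Base: 452 + 153.69 = 605.69
RR3 = 173 / 605.69 = 0.2856
Base: 173 + 17 + 162 + 67 + 33 = 452
RR5 = 173 / 452 = 0.3827
Difference = 38.27 − 28.56 = 9.71 percentage points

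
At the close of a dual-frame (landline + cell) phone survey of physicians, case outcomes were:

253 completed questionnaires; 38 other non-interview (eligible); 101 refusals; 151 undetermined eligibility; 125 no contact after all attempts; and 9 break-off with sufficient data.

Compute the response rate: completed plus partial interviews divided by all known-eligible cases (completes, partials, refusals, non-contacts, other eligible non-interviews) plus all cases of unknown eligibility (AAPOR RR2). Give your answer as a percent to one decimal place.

38.7%

Top = 253 + 9 = 262
Denominator = 253 + 9 + 101 + 125 + 38 + 151 = 677
RR2 = 262 / 677 = 0.3870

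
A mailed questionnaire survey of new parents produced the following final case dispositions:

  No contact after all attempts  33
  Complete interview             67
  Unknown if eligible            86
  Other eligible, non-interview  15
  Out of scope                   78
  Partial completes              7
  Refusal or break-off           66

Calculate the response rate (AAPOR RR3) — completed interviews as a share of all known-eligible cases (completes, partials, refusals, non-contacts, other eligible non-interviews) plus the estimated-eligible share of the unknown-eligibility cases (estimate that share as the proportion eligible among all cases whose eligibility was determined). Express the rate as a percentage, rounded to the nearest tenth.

26.9%

Top → 67
Eligible (known) → 67 + 7 + 66 + 33 + 15 = 188
e = 188 / (188 + 78) = 188 / 266 = 0.7068
e × U → 0.7068 × 86 = 60.78
Base → 188 + 60.78 = 248.78
RR3 = 67 / 248.78 = 0.2693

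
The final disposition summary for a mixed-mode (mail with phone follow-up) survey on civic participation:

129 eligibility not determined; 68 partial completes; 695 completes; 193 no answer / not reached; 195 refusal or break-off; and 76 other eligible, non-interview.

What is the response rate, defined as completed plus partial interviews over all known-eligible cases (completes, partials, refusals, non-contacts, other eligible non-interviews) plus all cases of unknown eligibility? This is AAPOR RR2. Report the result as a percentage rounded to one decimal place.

Numerator = 695 + 68 = 763
Denom = 695 + 68 + 195 + 193 + 76 + 129 = 1356
RR2 = 763 / 1356 = 0.5627

56.3%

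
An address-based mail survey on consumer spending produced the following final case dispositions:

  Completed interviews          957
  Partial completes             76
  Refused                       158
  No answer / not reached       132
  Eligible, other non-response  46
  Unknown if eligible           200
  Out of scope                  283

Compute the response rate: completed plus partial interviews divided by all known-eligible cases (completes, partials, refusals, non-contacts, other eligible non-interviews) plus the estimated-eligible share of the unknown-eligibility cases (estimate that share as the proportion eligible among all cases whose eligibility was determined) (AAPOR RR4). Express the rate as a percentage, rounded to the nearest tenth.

67.3%

Numerator: 957 + 76 = 1033
Known eligible: 957 + 76 + 158 + 132 + 46 = 1369
e = 1369 / (1369 + 283) = 1369 / 1652 = 0.8287
e × U: 0.8287 × 200 = 165.74
Base: 1369 + 165.74 = 1534.74
RR4 = 1033 / 1534.74 = 0.6731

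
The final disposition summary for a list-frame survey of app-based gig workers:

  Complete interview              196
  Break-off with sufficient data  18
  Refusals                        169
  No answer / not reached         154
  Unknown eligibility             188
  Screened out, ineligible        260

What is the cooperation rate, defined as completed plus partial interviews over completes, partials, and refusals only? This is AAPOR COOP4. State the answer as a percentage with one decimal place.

Num → 196 + 18 = 214
Denominator → 196 + 18 + 169 = 383
COOP4 = 214 / 383 = 0.5587

55.9%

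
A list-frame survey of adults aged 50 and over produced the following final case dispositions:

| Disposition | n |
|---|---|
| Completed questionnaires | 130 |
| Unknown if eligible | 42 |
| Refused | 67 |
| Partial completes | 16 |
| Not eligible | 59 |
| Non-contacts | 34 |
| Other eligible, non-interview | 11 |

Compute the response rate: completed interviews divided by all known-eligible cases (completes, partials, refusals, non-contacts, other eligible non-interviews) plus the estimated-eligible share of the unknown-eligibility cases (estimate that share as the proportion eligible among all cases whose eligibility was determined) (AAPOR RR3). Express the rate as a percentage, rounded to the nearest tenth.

Top → 130
Determined eligible → 130 + 16 + 67 + 34 + 11 = 258
e = 258 / (258 + 59) = 258 / 317 = 0.8139
Eligible share of unknowns → 0.8139 × 42 = 34.18
Denom → 258 + 34.18 = 292.18
RR3 = 130 / 292.18 = 0.4449

44.5%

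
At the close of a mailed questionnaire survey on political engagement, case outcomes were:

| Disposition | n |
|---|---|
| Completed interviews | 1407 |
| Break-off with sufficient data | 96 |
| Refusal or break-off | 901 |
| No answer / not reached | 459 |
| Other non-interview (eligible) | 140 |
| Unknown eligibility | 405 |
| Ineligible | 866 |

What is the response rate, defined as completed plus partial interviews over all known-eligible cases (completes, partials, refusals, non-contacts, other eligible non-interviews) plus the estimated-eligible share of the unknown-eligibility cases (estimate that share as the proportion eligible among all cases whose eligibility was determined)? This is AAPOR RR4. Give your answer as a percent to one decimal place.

45.3%

Numerator: 1407 + 96 = 1503
Known eligible: 1407 + 96 + 901 + 459 + 140 = 3003
e = 3003 / (3003 + 866) = 3003 / 3869 = 0.7762
e × U: 0.7762 × 405 = 314.36
Base: 3003 + 314.36 = 3317.36
RR4 = 1503 / 3317.36 = 0.4531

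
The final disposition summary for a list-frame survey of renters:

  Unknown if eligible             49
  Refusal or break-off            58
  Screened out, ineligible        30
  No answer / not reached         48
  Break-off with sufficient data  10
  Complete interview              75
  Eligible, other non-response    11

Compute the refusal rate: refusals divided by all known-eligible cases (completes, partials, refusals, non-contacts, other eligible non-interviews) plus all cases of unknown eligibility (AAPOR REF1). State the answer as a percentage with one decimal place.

23.1%

Num → 58
Denom → 75 + 10 + 58 + 48 + 11 + 49 = 251
REF1 = 58 / 251 = 0.2311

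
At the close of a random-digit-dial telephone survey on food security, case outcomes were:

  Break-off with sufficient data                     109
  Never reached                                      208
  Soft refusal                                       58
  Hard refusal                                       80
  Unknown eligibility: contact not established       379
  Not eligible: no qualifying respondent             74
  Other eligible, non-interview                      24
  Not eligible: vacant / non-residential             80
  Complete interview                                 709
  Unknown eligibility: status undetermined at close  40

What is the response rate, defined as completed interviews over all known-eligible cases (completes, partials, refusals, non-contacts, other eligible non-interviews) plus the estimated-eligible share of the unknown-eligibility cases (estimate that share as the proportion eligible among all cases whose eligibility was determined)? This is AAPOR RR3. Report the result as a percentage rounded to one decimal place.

Declined to participate = 80 + 58 = 138
Eligibility not determined = 379 + 40 = 419
Not eligible = 74 + 80 = 154
Num: 709
Known eligible: 709 + 109 + 138 + 208 + 24 = 1188
e = 1188 / (1188 + 154) = 1188 / 1342 = 0.8852
e × U: 0.8852 × 419 = 370.90
Denom: 1188 + 370.90 = 1558.90
RR3 = 709 / 1558.90 = 0.4548

45.5%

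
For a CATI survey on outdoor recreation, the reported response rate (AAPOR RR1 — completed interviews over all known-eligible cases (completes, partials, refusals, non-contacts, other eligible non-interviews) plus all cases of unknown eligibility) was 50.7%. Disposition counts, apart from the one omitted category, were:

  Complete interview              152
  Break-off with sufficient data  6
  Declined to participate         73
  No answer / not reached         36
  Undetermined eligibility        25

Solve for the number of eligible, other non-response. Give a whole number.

8

RR1 = 152 / D = 0.507
D = 152 / 0.507 = 299.8
Rest of base = 292
eligible, other non-response = 299.8 − 292 ≈ 8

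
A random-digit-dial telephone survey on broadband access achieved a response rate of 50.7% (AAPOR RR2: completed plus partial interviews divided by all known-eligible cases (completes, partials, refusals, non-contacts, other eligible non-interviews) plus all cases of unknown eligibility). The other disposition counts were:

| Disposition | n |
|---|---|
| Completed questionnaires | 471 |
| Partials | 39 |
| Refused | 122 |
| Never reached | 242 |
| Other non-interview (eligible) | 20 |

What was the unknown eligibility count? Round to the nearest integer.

Num = 471 + 39 = 510
RR2 = 510 / D = 0.507
D = 510 / 0.507 = 1005.9
Other denominator terms total 894
unknown eligibility = 1005.9 − 894 ≈ 112

112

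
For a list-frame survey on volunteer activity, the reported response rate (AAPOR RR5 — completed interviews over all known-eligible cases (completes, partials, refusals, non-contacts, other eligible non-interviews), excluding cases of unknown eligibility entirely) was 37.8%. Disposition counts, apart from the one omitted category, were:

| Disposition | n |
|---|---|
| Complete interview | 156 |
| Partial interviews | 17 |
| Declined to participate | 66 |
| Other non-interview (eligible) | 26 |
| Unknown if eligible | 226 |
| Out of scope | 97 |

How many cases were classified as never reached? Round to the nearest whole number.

148

RR5 = 156 / D = 0.378
D = 156 / 0.378 = 412.7
Other denominator terms total 265
never reached = 412.7 − 265 ≈ 148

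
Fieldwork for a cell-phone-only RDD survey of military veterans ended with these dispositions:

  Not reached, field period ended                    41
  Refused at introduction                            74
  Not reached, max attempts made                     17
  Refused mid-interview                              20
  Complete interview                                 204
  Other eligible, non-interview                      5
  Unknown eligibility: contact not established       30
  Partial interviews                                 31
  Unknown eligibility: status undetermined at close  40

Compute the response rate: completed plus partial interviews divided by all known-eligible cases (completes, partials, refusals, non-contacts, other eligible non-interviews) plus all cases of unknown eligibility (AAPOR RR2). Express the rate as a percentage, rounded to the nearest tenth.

Declined to participate = 74 + 20 = 94
No answer / not reached = 41 + 17 = 58
Undetermined eligibility = 30 + 40 = 70
Numerator: 204 + 31 = 235
Denominator: 204 + 31 + 94 + 58 + 5 + 70 = 462
RR2 = 235 / 462 = 0.5087

50.9%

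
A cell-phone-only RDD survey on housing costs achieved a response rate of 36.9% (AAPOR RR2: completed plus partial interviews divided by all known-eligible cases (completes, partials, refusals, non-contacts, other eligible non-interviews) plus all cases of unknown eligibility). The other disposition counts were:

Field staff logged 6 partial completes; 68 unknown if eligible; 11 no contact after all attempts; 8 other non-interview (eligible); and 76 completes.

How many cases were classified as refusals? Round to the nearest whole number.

53

Num = 76 + 6 = 82
RR2 = 82 / D = 0.369
D = 82 / 0.369 = 222.2
Other denominator terms total 169
refusals = 222.2 − 169 ≈ 53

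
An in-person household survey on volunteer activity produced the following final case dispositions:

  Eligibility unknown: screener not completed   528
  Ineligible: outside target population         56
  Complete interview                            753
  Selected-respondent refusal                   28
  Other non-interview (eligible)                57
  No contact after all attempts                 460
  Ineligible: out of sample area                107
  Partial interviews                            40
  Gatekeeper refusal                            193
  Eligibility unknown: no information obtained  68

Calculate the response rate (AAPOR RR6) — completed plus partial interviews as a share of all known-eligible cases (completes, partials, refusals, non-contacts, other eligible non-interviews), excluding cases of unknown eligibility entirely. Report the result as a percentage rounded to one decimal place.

51.8%

Refusal or break-off = 193 + 28 = 221
Unknown if eligible = 528 + 68 = 596
Ineligible = 56 + 107 = 163
Num: 753 + 40 = 793
Denom: 753 + 40 + 221 + 460 + 57 = 1531
RR6 = 793 / 1531 = 0.5180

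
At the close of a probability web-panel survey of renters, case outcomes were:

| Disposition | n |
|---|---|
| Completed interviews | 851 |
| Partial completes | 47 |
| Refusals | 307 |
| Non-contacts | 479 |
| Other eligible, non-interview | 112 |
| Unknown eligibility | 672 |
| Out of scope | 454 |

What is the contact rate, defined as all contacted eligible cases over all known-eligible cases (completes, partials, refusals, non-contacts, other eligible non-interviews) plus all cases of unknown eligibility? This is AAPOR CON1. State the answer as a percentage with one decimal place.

53.4%

Num: 851 + 47 + 307 + 112 = 1317
Denom: 851 + 47 + 307 + 479 + 112 + 672 = 2468
CON1 = 1317 / 2468 = 0.5336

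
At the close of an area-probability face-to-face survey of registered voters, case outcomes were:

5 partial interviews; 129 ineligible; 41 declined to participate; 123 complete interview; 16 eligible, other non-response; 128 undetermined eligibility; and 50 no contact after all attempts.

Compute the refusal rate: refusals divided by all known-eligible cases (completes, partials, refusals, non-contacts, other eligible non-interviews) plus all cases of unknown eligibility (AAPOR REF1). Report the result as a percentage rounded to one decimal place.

Num → 41
Denom → 123 + 5 + 41 + 50 + 16 + 128 = 363
REF1 = 41 / 363 = 0.1129

11.3%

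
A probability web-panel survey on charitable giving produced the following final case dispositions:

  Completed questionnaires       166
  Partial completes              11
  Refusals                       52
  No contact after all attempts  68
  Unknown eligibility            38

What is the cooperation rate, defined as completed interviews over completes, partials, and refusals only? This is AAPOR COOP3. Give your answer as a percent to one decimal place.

72.5%

Top = 166
Base = 166 + 11 + 52 = 229
COOP3 = 166 / 229 = 0.7249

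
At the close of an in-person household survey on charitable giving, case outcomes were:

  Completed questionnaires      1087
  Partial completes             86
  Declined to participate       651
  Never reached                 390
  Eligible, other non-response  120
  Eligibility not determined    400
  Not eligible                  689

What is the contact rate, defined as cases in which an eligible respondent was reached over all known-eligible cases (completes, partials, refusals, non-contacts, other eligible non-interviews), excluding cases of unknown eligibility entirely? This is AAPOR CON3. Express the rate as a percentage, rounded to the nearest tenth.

Top = 1087 + 86 + 651 + 120 = 1944
Denominator = 1087 + 86 + 651 + 390 + 120 = 2334
CON3 = 1944 / 2334 = 0.8329

83.3%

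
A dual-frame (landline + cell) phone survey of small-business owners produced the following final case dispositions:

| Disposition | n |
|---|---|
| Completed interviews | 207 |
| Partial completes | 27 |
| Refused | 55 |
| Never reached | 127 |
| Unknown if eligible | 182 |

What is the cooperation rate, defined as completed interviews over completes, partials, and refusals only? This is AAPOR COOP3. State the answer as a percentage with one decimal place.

71.6%

Num → 207
Base → 207 + 27 + 55 = 289
COOP3 = 207 / 289 = 0.7163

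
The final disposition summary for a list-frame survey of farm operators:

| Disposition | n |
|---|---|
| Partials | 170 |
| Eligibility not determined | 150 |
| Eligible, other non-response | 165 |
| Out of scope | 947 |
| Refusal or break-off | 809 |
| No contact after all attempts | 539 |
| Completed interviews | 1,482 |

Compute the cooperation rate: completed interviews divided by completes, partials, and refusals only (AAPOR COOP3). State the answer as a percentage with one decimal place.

60.2%

Numerator = 1482
Denom = 1482 + 170 + 809 = 2461
COOP3 = 1482 / 2461 = 0.6022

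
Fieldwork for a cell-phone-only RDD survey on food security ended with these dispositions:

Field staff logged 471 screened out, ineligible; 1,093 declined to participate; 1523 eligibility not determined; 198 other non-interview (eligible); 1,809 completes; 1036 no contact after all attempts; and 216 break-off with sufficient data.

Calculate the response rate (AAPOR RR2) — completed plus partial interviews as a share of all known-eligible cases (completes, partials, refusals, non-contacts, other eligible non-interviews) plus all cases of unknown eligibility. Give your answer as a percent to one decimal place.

34.5%

Num = 1809 + 216 = 2025
Denominator = 1809 + 216 + 1093 + 1036 + 198 + 1523 = 5875
RR2 = 2025 / 5875 = 0.3447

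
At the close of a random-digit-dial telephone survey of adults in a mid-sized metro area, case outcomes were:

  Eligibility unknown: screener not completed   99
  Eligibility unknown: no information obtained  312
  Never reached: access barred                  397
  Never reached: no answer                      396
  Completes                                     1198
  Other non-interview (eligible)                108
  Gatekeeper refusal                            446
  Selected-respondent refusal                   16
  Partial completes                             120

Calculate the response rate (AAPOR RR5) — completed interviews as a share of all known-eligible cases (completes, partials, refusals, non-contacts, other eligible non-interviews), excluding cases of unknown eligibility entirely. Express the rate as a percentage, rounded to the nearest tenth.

Refused = 446 + 16 = 462
Never reached = 396 + 397 = 793
Unknown if eligible = 99 + 312 = 411
Num = 1198
Denominator = 1198 + 120 + 462 + 793 + 108 = 2681
RR5 = 1198 / 2681 = 0.4468

44.7%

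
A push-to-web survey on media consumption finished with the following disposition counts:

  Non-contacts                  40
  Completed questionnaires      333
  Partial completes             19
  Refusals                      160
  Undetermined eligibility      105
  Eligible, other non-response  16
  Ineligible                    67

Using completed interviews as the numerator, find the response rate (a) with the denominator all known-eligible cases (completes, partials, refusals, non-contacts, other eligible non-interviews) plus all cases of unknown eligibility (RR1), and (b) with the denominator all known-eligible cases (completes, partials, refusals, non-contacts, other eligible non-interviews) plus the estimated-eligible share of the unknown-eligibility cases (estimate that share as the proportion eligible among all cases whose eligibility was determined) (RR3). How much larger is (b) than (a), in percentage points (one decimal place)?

Num = 333
Denom = 333 + 19 + 160 + 40 + 16 + 105 = 673
RR1 = 333 / 673 = 0.4948
Known eligible = 333 + 19 + 160 + 40 + 16 = 568
e = 568 / (568 + 67) = 568 / 635 = 0.8945
Eligible share of unknowns = 0.8945 × 105 = 93.92
Denom = 568 + 93.92 = 661.92
RR3 = 333 / 661.92 = 0.5031
Difference = 50.31 − 49.48 = 0.83 percentage points

0.8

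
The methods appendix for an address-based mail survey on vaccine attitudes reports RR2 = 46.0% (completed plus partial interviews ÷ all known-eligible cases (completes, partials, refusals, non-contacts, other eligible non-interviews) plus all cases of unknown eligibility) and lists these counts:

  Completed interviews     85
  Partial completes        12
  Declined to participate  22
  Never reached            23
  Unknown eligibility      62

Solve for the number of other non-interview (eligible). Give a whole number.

Top: 85 + 12 = 97
RR2 = 97 / D = 0.460
D = 97 / 0.460 = 210.9
Remaining denominator categories sum to 204
other non-interview (eligible) = 210.9 − 204 ≈ 7

7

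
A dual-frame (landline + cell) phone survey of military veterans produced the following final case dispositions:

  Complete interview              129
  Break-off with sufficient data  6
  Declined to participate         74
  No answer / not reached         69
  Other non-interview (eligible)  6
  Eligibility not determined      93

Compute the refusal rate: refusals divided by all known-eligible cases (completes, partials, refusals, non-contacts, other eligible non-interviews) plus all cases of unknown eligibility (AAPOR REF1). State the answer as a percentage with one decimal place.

19.6%

Top: 74
Denominator: 129 + 6 + 74 + 69 + 6 + 93 = 377
REF1 = 74 / 377 = 0.1963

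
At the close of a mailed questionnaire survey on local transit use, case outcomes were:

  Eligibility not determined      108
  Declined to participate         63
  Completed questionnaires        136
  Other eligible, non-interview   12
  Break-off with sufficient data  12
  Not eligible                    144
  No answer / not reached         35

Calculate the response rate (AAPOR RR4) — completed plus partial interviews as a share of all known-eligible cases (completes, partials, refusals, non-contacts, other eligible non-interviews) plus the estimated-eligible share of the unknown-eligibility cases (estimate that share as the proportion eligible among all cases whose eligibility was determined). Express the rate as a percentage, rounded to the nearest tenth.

Top = 136 + 12 = 148
Eligible (known) = 136 + 12 + 63 + 35 + 12 = 258
e = 258 / (258 + 144) = 258 / 402 = 0.6418
Estimated eligible among unknowns = 0.6418 × 108 = 69.31
Denominator = 258 + 69.31 = 327.31
RR4 = 148 / 327.31 = 0.4522

45.2%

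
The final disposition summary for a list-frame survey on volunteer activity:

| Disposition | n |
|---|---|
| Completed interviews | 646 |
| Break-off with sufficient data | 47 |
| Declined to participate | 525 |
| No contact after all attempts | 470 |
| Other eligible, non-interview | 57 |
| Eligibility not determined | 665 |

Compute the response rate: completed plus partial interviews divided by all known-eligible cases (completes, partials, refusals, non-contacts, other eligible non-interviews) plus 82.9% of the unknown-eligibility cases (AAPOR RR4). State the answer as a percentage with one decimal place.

30.2%

Top: 646 + 47 = 693
Eligible (known): 646 + 47 + 525 + 470 + 57 = 1745
Estimated eligible among unknowns: 0.8290 × 665 = 551.28
Base: 1745 + 551.28 = 2296.28
RR4 = 693 / 2296.28 = 0.3018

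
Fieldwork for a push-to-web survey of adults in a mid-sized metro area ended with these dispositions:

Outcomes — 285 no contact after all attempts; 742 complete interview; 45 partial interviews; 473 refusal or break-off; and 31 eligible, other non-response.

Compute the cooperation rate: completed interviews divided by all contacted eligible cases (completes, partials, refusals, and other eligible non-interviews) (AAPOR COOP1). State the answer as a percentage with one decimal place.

Numerator: 742
Denominator: 742 + 45 + 473 + 31 = 1291
COOP1 = 742 / 1291 = 0.5747

57.5%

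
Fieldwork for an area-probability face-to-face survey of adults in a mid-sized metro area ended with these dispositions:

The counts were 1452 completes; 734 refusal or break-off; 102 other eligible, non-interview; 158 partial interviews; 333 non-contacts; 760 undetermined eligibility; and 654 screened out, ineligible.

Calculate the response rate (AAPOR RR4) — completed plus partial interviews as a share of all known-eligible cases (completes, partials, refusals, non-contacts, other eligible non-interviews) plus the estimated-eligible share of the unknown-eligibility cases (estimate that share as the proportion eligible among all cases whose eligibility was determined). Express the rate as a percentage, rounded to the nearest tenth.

Top → 1452 + 158 = 1610
Known eligible → 1452 + 158 + 734 + 333 + 102 = 2779
e = 2779 / (2779 + 654) = 2779 / 3433 = 0.8095
Eligible share of unknowns → 0.8095 × 760 = 615.22
Base → 2779 + 615.22 = 3394.22
RR4 = 1610 / 3394.22 = 0.4743

47.4%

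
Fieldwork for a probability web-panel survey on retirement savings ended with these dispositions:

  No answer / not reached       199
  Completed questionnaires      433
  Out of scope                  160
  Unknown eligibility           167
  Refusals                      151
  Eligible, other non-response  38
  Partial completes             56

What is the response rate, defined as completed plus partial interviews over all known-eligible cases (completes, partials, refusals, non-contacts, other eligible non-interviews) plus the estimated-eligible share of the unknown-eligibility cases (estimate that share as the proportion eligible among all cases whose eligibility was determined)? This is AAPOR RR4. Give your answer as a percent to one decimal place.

Top = 433 + 56 = 489
Eligible (known) = 433 + 56 + 151 + 199 + 38 = 877
e = 877 / (877 + 160) = 877 / 1037 = 0.8457
Eligible share of unknowns = 0.8457 × 167 = 141.23
Denom = 877 + 141.23 = 1018.23
RR4 = 489 / 1018.23 = 0.4802

48.0%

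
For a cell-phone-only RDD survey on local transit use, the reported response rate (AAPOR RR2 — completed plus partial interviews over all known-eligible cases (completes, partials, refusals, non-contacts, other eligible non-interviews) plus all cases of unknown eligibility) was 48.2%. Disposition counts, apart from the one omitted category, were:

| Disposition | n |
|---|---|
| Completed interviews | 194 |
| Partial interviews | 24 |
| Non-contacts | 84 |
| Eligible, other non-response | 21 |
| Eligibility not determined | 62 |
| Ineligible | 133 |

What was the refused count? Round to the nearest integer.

67

Top → 194 + 24 = 218
RR2 = 218 / D = 0.482
D = 218 / 0.482 = 452.3
Remaining denominator categories sum to 385
refused = 452.3 − 385 ≈ 67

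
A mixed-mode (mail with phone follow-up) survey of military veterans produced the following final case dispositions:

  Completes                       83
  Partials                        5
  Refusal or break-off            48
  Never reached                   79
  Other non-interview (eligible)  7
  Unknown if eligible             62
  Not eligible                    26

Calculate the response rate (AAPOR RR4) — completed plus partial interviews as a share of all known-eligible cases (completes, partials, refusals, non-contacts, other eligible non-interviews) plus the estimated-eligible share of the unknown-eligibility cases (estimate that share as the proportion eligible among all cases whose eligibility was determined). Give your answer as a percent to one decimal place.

Numerator → 83 + 5 = 88
Known eligible → 83 + 5 + 48 + 79 + 7 = 222
e = 222 / (222 + 26) = 222 / 248 = 0.8952
Estimated eligible among unknowns → 0.8952 × 62 = 55.50
Denominator → 222 + 55.50 = 277.50
RR4 = 88 / 277.50 = 0.3171

31.7%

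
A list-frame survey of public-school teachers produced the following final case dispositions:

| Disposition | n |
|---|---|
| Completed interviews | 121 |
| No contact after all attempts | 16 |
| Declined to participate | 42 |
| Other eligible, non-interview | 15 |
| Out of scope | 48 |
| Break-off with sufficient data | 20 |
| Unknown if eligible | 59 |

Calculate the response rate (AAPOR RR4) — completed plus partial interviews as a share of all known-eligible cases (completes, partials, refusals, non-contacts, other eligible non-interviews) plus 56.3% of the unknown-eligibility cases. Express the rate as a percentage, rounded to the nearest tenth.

Top: 121 + 20 = 141
Eligible (known): 121 + 20 + 42 + 16 + 15 = 214
Estimated eligible among unknowns: 0.5630 × 59 = 33.22
Base: 214 + 33.22 = 247.22
RR4 = 141 / 247.22 = 0.5703

57.0%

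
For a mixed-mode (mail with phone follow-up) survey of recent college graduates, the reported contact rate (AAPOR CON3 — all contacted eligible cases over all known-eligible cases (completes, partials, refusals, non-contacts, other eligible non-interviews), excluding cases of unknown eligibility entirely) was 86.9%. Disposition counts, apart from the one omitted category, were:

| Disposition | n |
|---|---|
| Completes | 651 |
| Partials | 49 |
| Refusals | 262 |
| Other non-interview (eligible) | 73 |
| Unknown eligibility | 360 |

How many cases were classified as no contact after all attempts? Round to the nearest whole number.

Top = 651 + 49 + 262 + 73 = 1035
CON3 = 1035 / D = 0.869
D = 1035 / 0.869 = 1191.0
Remaining denominator categories sum to 1035
no contact after all attempts = 1191.0 − 1035 ≈ 156

156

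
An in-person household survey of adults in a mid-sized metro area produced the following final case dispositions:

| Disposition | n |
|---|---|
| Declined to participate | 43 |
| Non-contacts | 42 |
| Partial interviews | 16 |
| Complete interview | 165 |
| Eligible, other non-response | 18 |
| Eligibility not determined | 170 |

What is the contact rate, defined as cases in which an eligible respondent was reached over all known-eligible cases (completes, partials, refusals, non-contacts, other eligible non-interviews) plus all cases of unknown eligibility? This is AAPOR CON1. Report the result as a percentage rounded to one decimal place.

Top → 165 + 16 + 43 + 18 = 242
Denom → 165 + 16 + 43 + 42 + 18 + 170 = 454
CON1 = 242 / 454 = 0.5330

53.3%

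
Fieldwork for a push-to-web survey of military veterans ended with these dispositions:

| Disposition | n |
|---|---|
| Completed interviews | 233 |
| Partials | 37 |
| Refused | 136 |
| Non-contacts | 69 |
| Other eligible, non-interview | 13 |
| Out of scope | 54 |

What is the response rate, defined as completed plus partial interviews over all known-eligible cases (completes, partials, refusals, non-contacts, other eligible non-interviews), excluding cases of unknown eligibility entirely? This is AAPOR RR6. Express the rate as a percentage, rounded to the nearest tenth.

Top = 233 + 37 = 270
Denominator = 233 + 37 + 136 + 69 + 13 = 488
RR6 = 270 / 488 = 0.5533

55.3%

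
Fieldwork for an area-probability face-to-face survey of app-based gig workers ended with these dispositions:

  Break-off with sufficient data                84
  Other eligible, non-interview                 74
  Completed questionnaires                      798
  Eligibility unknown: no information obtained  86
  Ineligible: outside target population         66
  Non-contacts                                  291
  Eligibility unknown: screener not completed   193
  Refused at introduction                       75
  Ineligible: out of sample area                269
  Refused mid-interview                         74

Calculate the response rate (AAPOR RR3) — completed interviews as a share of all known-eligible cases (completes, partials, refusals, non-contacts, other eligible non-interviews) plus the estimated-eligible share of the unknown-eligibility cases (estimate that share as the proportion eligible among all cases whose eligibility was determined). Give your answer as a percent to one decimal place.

49.2%

Refusals = 75 + 74 = 149
Unknown eligibility = 193 + 86 = 279
Out of scope = 66 + 269 = 335
Numerator → 798
Determined eligible → 798 + 84 + 149 + 291 + 74 = 1396
e = 1396 / (1396 + 335) = 1396 / 1731 = 0.8065
Eligible share of unknowns → 0.8065 × 279 = 225.01
Denom → 1396 + 225.01 = 1621.01
RR3 = 798 / 1621.01 = 0.4923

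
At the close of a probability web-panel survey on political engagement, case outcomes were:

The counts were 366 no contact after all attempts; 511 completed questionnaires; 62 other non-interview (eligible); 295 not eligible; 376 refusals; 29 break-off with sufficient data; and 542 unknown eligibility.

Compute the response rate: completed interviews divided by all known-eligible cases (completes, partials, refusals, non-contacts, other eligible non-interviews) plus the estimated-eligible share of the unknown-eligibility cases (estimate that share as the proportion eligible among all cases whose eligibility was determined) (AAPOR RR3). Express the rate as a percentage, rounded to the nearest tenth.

Numerator → 511
Determined eligible → 511 + 29 + 376 + 366 + 62 = 1344
e = 1344 / (1344 + 295) = 1344 / 1639 = 0.8200
e × U → 0.8200 × 542 = 444.44
Denom → 1344 + 444.44 = 1788.44
RR3 = 511 / 1788.44 = 0.2857

28.6%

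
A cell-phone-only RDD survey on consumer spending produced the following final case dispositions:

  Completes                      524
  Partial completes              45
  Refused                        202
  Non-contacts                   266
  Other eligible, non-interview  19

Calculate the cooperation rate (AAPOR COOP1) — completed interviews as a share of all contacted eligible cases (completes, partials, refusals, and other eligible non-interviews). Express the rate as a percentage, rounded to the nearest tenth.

66.3%

Num → 524
Base → 524 + 45 + 202 + 19 = 790
COOP1 = 524 / 790 = 0.6633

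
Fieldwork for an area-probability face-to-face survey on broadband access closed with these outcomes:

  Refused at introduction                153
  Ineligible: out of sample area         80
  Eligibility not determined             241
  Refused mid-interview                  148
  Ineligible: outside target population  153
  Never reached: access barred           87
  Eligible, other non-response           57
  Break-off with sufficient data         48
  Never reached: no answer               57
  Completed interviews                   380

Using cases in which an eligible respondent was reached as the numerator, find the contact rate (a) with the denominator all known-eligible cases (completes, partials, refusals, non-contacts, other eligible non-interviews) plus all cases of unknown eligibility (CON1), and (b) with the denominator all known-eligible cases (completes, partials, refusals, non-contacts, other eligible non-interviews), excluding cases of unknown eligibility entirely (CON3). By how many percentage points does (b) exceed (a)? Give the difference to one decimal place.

Refusal or break-off = 153 + 148 = 301
Never reached = 57 + 87 = 144
Not eligible = 153 + 80 = 233
Num = 380 + 48 + 301 + 57 = 786
Denom = 380 + 48 + 301 + 144 + 57 + 241 = 1171
CON1 = 786 / 1171 = 0.6712
Denom = 380 + 48 + 301 + 144 + 57 = 930
CON3 = 786 / 930 = 0.8452
Difference = 84.52 − 67.12 = 17.40 percentage points

17.4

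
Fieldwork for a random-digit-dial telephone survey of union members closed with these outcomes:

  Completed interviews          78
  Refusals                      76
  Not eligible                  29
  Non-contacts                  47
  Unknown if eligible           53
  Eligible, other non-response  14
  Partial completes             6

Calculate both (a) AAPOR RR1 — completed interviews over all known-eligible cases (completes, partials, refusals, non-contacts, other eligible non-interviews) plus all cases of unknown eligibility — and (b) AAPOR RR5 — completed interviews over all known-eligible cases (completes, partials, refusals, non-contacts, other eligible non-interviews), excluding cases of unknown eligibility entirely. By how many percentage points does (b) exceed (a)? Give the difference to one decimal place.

6.8

Numerator → 78
Denominator → 78 + 6 + 76 + 47 + 14 + 53 = 274
RR1 = 78 / 274 = 0.2847
Denominator → 78 + 6 + 76 + 47 + 14 = 221
RR5 = 78 / 221 = 0.3529
Difference = 35.29 − 28.47 = 6.82 percentage points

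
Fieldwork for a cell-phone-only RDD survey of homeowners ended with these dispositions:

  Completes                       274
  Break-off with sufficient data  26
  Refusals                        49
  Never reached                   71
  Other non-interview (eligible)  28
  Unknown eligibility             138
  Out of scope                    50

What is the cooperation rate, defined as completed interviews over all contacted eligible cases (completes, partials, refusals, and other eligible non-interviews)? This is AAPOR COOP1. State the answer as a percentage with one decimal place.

Numerator: 274
Denom: 274 + 26 + 49 + 28 = 377
COOP1 = 274 / 377 = 0.7268

72.7%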